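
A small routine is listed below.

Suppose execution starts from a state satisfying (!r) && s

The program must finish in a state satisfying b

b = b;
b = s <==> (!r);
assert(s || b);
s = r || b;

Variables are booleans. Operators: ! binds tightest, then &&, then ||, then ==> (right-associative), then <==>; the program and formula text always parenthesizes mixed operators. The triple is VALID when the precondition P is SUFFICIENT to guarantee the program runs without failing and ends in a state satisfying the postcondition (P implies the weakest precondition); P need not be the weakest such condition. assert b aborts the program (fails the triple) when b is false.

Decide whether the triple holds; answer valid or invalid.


Working backward. After the program, b must hold.
Before s := r || b: b
Before assert s || b: (s || b) && b
Before b := s <==> (!r): (s || (s <==> (!r))) && (s <==> (!r))
Before b := b: (s || (s <==> (!r))) && (s <==> (!r))
The weakest precondition is (s || (s <==> (!r))) && (s <==> (!r)).
Check whether (!r) && s implies it.
Every state satisfying the precondition satisfies the weakest precondition: the implication holds.
Answer: valid


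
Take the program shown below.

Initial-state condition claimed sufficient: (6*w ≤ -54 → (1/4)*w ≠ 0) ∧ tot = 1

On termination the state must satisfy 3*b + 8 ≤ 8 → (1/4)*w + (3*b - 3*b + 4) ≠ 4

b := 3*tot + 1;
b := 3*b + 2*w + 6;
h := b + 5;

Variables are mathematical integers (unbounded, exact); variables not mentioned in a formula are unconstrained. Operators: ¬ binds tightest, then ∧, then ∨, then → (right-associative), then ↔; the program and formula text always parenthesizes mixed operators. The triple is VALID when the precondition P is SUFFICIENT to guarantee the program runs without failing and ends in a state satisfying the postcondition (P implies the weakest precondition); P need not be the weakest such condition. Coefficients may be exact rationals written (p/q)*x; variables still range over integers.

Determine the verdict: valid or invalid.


Working backward. After the program, the postcondition 3*b + 8 ≤ 8 → (1/4)*w + (3*b - 3*b + 4) ≠ 4 must hold; in canonical form it is 3*b ≤ 0 → (1/4)*w ≠ 0.
Before h := b + 5: 3*b ≤ 0 → (1/4)*w ≠ 0
Before b := 3*b + 2*w + 6: 9*b + 6*w ≤ -18 → (1/4)*w ≠ 0
Before b := 3*tot + 1: 27*tot + 6*w ≤ -27 → (1/4)*w ≠ 0
The weakest precondition is 27*tot + 6*w ≤ -27 → (1/4)*w ≠ 0.
Check whether (6*w ≤ -54 → (1/4)*w ≠ 0) ∧ tot = 1 implies it.
Every state satisfying the precondition satisfies the weakest precondition: the implication holds.
Answer: valid


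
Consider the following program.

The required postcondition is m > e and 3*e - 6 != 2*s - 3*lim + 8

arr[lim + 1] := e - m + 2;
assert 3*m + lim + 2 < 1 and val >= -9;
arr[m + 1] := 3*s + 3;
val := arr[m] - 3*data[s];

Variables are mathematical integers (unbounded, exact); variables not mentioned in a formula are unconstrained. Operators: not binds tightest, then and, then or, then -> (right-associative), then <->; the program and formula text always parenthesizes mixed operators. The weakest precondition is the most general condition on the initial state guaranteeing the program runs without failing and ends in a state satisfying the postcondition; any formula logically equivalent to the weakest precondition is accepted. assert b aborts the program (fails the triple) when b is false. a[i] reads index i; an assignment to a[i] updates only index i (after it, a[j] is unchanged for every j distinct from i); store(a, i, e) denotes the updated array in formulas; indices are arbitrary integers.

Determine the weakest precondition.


Working backward. After the program, the postcondition m > e and 3*e - 6 != 2*s - 3*lim + 8 must hold; in canonical form it is m > e and 3*e + 3*lim != 2*s + 14.
Before val := arr[m] - 3*data[s]: m > e and 3*e + 3*lim != 2*s + 14
Before arr[m + 1] := 3*s + 3: m > e and 3*e + 3*lim != 2*s + 14
Before assert 3*m + lim + 2 < 1 and val >= -9: lim + 3*m < -1 and val >= -9 and m > e and 3*e + 3*lim != 2*s + 14
Before arr[lim + 1] := e - m + 2: lim + 3*m < -1 and val >= -9 and m > e and 3*e + 3*lim != 2*s + 14
Answer: WP = lim + 3*m < -1 and val >= -9 and m > e and 3*e + 3*lim != 2*s + 14


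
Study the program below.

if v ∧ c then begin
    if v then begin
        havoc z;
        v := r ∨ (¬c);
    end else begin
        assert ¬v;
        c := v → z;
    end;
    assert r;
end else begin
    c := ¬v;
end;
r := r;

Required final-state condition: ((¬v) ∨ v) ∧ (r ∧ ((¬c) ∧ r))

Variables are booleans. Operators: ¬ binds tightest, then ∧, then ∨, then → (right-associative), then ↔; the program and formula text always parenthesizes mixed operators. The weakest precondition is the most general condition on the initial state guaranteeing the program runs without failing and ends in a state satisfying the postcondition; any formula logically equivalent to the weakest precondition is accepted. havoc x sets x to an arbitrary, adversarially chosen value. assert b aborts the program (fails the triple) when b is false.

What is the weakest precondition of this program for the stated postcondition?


Working backward. After the program, the postcondition ((¬v) ∨ v) ∧ (r ∧ ((¬c) ∧ r)) must hold; in canonical form it is r ∧ (¬c).
Before r := r: r ∧ (¬c)
Then branch requires (v → (r ∧ (¬c))) ∧ ((¬v) → ((¬v) ∧ r ∧ (¬(v → z)))); else branch requires r ∧ v.
Before the if: ((v ∧ c) → ((v → (r ∧ (¬c))) ∧ ((¬v) → ((¬v) ∧ r ∧ (¬(v → z)))))) ∧ ((¬(v ∧ c)) → (r ∧ v))
Answer: WP = ((v ∧ c) → ((v → (r ∧ (¬c))) ∧ ((¬v) → ((¬v) ∧ r ∧ (¬(v → z)))))) ∧ ((¬(v ∧ c)) → (r ∧ v))


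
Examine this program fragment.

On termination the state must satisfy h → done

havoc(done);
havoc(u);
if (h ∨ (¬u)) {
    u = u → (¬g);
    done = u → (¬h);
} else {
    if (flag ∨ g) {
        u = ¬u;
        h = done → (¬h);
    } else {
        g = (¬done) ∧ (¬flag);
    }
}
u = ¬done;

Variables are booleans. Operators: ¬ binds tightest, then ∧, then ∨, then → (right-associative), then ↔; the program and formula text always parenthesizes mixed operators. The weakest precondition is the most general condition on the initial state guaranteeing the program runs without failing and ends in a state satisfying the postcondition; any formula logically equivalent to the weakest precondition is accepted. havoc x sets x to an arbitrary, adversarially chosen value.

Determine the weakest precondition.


Working backward. After the program, h → done must hold.
Before u := ¬done: h → done
Then branch requires h → ((u → (¬g)) → (¬h)); else branch requires ((flag ∨ g) → ((done → (¬h)) → done)) ∧ ((¬(flag ∨ g)) → (h → done)).
Before the if: ((h ∨ (¬u)) → (h → ((u → (¬g)) → (¬h)))) ∧ ((¬(h ∨ (¬u))) → (((flag ∨ g) → ((done → (¬h)) → done)) ∧ ((¬(flag ∨ g)) → (h → done))))
Before havoc u: (h → (h → ((¬g) → (¬h)))) ∧ ((¬h) → (((flag ∨ g) → ((done → (¬h)) → done)) ∧ ((¬(flag ∨ g)) → (h → done)))) ∧ (h → (¬h))
Before havoc done: (h → (h → ((¬g) → (¬h)))) ∧ (h → (¬h)) ∧ ((¬h) → ((¬(flag ∨ g)) ∧ ((¬(flag ∨ g)) → (¬h))))
Answer: WP = (h → (h → ((¬g) → (¬h)))) ∧ (h → (¬h)) ∧ ((¬h) → ((¬(flag ∨ g)) ∧ ((¬(flag ∨ g)) → (¬h))))


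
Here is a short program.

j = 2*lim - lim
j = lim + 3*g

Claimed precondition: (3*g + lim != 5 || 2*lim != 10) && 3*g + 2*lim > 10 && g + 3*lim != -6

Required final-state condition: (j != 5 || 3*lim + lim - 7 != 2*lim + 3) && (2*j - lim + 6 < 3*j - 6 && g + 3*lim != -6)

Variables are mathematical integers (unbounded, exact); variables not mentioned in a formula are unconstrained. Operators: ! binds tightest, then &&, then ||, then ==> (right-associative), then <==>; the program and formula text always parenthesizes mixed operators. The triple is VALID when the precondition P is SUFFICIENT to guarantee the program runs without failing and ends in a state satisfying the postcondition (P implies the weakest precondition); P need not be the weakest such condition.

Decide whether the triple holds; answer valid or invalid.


Working backward. After the program, the postcondition (j != 5 || 3*lim + lim - 7 != 2*lim + 3) && (2*j - lim + 6 < 3*j - 6 && g + 3*lim != -6) must hold; in canonical form it is (j != 5 || 2*lim != 10) && j + lim > 12 && g + 3*lim != -6.
Before j := lim + 3*g: (3*g + lim != 5 || 2*lim != 10) && 3*g + 2*lim > 12 && g + 3*lim != -6
Before j := 2*lim - lim: (3*g + lim != 5 || 2*lim != 10) && 3*g + 2*lim > 12 && g + 3*lim != -6
The weakest precondition is (3*g + lim != 5 || 2*lim != 10) && 3*g + 2*lim > 12 && g + 3*lim != -6.
Check whether (3*g + lim != 5 || 2*lim != 10) && 3*g + 2*lim > 10 && g + 3*lim != -6 implies it.
Countermodel: at the initial state g = 7, lim = -5, the precondition holds but the weakest precondition fails.
Answer: invalid


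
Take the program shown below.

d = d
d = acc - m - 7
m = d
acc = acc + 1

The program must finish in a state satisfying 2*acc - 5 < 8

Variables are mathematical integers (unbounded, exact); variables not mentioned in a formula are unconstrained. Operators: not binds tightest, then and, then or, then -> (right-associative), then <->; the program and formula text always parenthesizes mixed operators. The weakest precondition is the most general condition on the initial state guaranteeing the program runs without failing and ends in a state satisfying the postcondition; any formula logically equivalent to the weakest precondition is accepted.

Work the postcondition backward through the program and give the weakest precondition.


Working backward. After the program, the postcondition 2*acc - 5 < 8 must hold; in canonical form it is 2*acc < 13.
Before acc := acc + 1: 2*acc < 11
Before m := d: 2*acc < 11
Before d := acc - m - 7: 2*acc < 11
Before d := d: 2*acc < 11
Answer: WP = 2*acc < 11


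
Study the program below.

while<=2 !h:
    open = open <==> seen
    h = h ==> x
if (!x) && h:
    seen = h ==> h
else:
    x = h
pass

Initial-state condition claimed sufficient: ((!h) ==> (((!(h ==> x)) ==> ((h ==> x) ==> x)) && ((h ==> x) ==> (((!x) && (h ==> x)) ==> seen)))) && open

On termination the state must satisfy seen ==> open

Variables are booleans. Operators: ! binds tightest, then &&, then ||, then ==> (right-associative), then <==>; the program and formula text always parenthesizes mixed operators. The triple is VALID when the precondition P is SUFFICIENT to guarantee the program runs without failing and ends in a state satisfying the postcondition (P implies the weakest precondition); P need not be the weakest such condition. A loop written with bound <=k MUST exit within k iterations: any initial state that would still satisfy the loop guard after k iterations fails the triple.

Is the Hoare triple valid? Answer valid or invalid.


Working backward. After the program, seen ==> open must hold.
Before skip: seen ==> open
Then branch requires open; else branch requires seen ==> open.
Before the if: (((!x) && h) ==> open) && ((!((!x) && h)) ==> (seen ==> open))
Before the loop (bound <=2), unroll the exhaustion recursion (WP_0 = exit-now case; WP_j = one more guarded iteration, up to j = 2):
  WP_0: h && (((!x) && h) ==> open) && ((!((!x) && h)) ==> (seen ==> open))
  WP_1: ((!h) ==> ((h ==> x) && (((!x) && (h ==> x)) ==> (open <==> seen)) && ((!((!x) && (h ==> x))) ==> (seen ==> (open <==> seen))))) && (h ==> ((((!x) && h) ==> open) && ((!((!x) && h)) ==> (seen ==> open))))
  WP_2: ((!h) ==> (((!(h ==> x)) ==> (((h ==> x) ==> x) && (((!x) && ((h ==> x) ==> x)) ==> ((open <==> seen) <==> seen)) && ((!((!x) && ((h ==> x) ==> x))) ==> (seen ==> ((open <==> seen) <==> seen))))) && ((h ==> x) ==> ((((!x) && (h ==> x)) ==> (open <==> seen)) && ((!((!x) && (h ==> x))) ==> (seen ==> (open <==> seen))))))) && (h ==> ((((!x) && h) ==> open) && ((!((!x) && h)) ==> (seen ==> open))))
So before the loop: ((!h) ==> (((!(h ==> x)) ==> (((h ==> x) ==> x) && (((!x) && ((h ==> x) ==> x)) ==> ((open <==> seen) <==> seen)) && ((!((!x) && ((h ==> x) ==> x))) ==> (seen ==> ((open <==> seen) <==> seen))))) && ((h ==> x) ==> ((((!x) && (h ==> x)) ==> (open <==> seen)) && ((!((!x) && (h ==> x))) ==> (seen ==> (open <==> seen))))))) && (h ==> ((((!x) && h) ==> open) && ((!((!x) && h)) ==> (seen ==> open))))
The weakest precondition is ((!h) ==> (((!(h ==> x)) ==> (((h ==> x) ==> x) && (((!x) && ((h ==> x) ==> x)) ==> ((open <==> seen) <==> seen)) && ((!((!x) && ((h ==> x) ==> x))) ==> (seen ==> ((open <==> seen) <==> seen))))) && ((h ==> x) ==> ((((!x) && (h ==> x)) ==> (open <==> seen)) && ((!((!x) && (h ==> x))) ==> (seen ==> (open <==> seen))))))) && (h ==> ((((!x) && h) ==> open) && ((!((!x) && h)) ==> (seen ==> open)))).
Check whether ((!h) ==> (((!(h ==> x)) ==> ((h ==> x) ==> x)) && ((h ==> x) ==> (((!x) && (h ==> x)) ==> seen)))) && open implies it.
Every state satisfying the precondition satisfies the weakest precondition: the implication holds.
Answer: valid


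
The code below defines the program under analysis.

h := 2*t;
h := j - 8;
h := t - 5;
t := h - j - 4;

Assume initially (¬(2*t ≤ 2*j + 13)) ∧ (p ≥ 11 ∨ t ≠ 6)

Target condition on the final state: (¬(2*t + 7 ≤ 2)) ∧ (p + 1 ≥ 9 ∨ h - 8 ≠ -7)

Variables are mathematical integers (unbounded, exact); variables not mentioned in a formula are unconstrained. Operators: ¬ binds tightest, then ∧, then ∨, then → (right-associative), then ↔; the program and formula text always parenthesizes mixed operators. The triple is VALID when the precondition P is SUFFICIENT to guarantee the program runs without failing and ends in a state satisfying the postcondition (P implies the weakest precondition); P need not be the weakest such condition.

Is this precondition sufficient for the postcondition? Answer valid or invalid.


Working backward. After the program, the postcondition (¬(2*t + 7 ≤ 2)) ∧ (p + 1 ≥ 9 ∨ h - 8 ≠ -7) must hold; in canonical form it is (¬(2*t ≤ -5)) ∧ (p ≥ 8 ∨ h ≠ 1).
Before t := h - j - 4: (¬(2*h ≤ 2*j + 3)) ∧ (p ≥ 8 ∨ h ≠ 1)
Before h := t - 5: (¬(2*t ≤ 2*j + 13)) ∧ (p ≥ 8 ∨ t ≠ 6)
Before h := j - 8: (¬(2*t ≤ 2*j + 13)) ∧ (p ≥ 8 ∨ t ≠ 6)
Before h := 2*t: (¬(2*t ≤ 2*j + 13)) ∧ (p ≥ 8 ∨ t ≠ 6)
The weakest precondition is (¬(2*t ≤ 2*j + 13)) ∧ (p ≥ 8 ∨ t ≠ 6).
Check whether (¬(2*t ≤ 2*j + 13)) ∧ (p ≥ 11 ∨ t ≠ 6) implies it.
Every state satisfying the precondition satisfies the weakest precondition: the implication holds.
Answer: valid


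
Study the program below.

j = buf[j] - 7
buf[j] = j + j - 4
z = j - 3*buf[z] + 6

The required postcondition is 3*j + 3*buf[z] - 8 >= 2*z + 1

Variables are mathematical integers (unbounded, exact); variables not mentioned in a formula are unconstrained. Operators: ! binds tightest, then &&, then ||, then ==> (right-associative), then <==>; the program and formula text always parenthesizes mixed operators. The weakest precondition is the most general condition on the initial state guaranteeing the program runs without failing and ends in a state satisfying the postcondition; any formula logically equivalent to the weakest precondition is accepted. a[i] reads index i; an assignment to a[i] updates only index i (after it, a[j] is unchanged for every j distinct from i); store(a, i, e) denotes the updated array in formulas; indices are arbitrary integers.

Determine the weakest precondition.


Working backward. After the program, the postcondition 3*j + 3*buf[z] - 8 >= 2*z + 1 must hold; in canonical form it is 3*buf[z] + 3*j >= 2*z + 9.
Before z := j - 3*buf[z] + 6: 3*buf[-3*buf[z] + j + 6] + 6*buf[z] + j >= 21
Before buf[j] := j + j - 4: 3*store(buf, j, 2*j - 4)[-3*store(buf, j, 2*j - 4)[z] + j + 6] + 6*store(buf, j, 2*j - 4)[z] + j >= 21
Before j := buf[j] - 7: buf[j] + 3*store(buf, buf[j] - 7, 2*buf[j] - 18)[buf[j] - 3*store(buf, buf[j] - 7, 2*buf[j] - 18)[z] - 1] + 6*store(buf, buf[j] - 7, 2*buf[j] - 18)[z] >= 28
Answer: WP = buf[j] + 3*store(buf, buf[j] - 7, 2*buf[j] - 18)[buf[j] - 3*store(buf, buf[j] - 7, 2*buf[j] - 18)[z] - 1] + 6*store(buf, buf[j] - 7, 2*buf[j] - 18)[z] >= 28


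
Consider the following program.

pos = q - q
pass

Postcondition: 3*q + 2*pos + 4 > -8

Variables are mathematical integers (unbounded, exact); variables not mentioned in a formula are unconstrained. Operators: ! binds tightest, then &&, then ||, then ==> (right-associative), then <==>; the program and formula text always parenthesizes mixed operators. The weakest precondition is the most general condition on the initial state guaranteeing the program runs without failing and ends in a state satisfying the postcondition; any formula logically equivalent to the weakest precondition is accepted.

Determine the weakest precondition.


Working backward. After the program, the postcondition 3*q + 2*pos + 4 > -8 must hold; in canonical form it is 2*pos + 3*q > -12.
Before skip: 2*pos + 3*q > -12
Before pos := q - q: 3*q > -12
Answer: WP = 3*q > -12


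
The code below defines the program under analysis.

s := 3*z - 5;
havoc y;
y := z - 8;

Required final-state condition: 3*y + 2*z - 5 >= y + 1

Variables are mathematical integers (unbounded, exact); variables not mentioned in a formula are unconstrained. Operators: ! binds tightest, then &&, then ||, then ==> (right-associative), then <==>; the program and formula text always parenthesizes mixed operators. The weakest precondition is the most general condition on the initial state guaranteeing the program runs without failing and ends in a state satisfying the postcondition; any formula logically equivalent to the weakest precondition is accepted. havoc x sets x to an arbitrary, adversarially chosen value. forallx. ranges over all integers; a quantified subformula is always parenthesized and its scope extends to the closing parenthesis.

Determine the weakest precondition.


Working backward. After the program, the postcondition 3*y + 2*z - 5 >= y + 1 must hold; in canonical form it is 2*y + 2*z >= 6.
Before y := z - 8: 4*z >= 22
Before havoc y: 4*z >= 22
Before s := 3*z - 5: 4*z >= 22
Answer: WP = 4*z >= 22


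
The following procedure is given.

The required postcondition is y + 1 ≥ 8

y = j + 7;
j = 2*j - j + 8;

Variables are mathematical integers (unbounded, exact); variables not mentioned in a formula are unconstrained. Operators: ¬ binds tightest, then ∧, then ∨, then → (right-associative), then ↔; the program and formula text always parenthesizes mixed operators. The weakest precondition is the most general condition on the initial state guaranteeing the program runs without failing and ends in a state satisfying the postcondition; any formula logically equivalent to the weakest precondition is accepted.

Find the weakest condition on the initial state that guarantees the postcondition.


Working backward. After the program, the postcondition y + 1 ≥ 8 must hold; in canonical form it is y ≥ 7.
Before j := 2*j - j + 8: y ≥ 7
Before y := j + 7: j ≥ 0
Answer: WP = j ≥ 0


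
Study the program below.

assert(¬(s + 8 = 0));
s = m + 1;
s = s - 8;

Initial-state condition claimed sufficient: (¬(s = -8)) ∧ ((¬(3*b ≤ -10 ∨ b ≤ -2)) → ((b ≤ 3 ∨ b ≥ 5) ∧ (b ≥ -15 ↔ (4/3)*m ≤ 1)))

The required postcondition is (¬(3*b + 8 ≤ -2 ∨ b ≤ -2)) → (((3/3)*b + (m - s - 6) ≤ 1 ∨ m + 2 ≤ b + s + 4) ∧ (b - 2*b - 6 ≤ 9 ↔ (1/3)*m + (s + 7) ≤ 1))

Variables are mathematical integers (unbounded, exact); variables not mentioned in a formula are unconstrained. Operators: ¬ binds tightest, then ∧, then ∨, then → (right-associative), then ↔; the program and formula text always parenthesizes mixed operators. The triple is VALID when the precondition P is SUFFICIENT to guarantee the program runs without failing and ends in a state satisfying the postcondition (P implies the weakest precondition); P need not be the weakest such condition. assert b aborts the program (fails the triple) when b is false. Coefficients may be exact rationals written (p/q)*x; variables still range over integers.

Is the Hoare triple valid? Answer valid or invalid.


Working backward. After the program, the postcondition (¬(3*b + 8 ≤ -2 ∨ b ≤ -2)) → (((3/3)*b + (m - s - 6) ≤ 1 ∨ m + 2 ≤ b + s + 4) ∧ (b - 2*b - 6 ≤ 9 ↔ (1/3)*m + (s + 7) ≤ 1)) must hold; in canonical form it is (¬(3*b ≤ -10 ∨ b ≤ -2)) → ((b + m ≤ s + 7 ∨ m ≤ b + s + 2) ∧ (b ≥ -15 ↔ (1/3)*m + s ≤ -6)).
Before s := s - 8: (¬(3*b ≤ -10 ∨ b ≤ -2)) → ((b + m ≤ s - 1 ∨ m ≤ b + s - 6) ∧ (b ≥ -15 ↔ (1/3)*m + s ≤ 2))
Before s := m + 1: (¬(3*b ≤ -10 ∨ b ≤ -2)) → ((b ≤ 0 ∨ b ≥ 5) ∧ (b ≥ -15 ↔ (4/3)*m ≤ 1))
Before assert ¬(s + 8 = 0): (¬(s = -8)) ∧ ((¬(3*b ≤ -10 ∨ b ≤ -2)) → ((b ≤ 0 ∨ b ≥ 5) ∧ (b ≥ -15 ↔ (4/3)*m ≤ 1)))
The weakest precondition is (¬(s = -8)) ∧ ((¬(3*b ≤ -10 ∨ b ≤ -2)) → ((b ≤ 0 ∨ b ≥ 5) ∧ (b ≥ -15 ↔ (4/3)*m ≤ 1))).
Check whether (¬(s = -8)) ∧ ((¬(3*b ≤ -10 ∨ b ≤ -2)) → ((b ≤ 3 ∨ b ≥ 5) ∧ (b ≥ -15 ↔ (4/3)*m ≤ 1))) implies it.
Countermodel: at the initial state b = 1, m = 0, s = -7, the precondition holds but the weakest precondition fails.
Answer: invalid


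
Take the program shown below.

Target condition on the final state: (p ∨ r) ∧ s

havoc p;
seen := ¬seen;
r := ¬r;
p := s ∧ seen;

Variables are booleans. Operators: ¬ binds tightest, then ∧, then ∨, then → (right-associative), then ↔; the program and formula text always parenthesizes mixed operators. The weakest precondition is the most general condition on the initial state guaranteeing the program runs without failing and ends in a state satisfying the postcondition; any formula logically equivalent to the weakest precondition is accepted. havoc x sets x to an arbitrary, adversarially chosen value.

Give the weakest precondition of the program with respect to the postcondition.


Working backward. After the program, (p ∨ r) ∧ s must hold.
Before p := s ∧ seen: ((s ∧ seen) ∨ r) ∧ s
Before r := ¬r: ((s ∧ seen) ∨ (¬r)) ∧ s
Before seen := ¬seen: ((s ∧ (¬seen)) ∨ (¬r)) ∧ s
Before havoc p: ((s ∧ (¬seen)) ∨ (¬r)) ∧ s
Answer: WP = ((s ∧ (¬seen)) ∨ (¬r)) ∧ s


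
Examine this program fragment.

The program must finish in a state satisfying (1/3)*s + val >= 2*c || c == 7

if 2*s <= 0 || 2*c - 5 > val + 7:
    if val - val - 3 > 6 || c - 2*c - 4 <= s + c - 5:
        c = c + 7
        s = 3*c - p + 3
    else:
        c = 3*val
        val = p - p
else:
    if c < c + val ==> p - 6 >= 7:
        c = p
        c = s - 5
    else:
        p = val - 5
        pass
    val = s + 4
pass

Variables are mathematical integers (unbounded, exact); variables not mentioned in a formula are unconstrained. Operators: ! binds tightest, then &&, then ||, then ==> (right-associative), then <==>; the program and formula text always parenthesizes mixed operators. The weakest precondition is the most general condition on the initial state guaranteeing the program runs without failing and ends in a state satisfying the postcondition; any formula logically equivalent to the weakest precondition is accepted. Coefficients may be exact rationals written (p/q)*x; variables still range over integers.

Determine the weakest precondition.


Working backward. After the program, (1/3)*s + val >= 2*c || c == 7 must hold.
Before skip: (1/3)*s + val >= 2*c || c == 7
Then branch requires (2*c + s >= 1 ==> (val >= c + (1/3)*p + 6 || c == 0)) && ((!(2*c + s >= 1)) ==> ((1/3)*s >= 6*val || 3*val == 7)); else branch requires ((val > 0 ==> p >= 13) ==> ((2/3)*s <= 14 || s == 12)) && ((!(val > 0 ==> p >= 13)) ==> ((4/3)*s >= 2*c - 4 || c == 7)).
Before the if: ((2*s <= 0 || 2*c > val + 12) ==> ((2*c + s >= 1 ==> (val >= c + (1/3)*p + 6 || c == 0)) && ((!(2*c + s >= 1)) ==> ((1/3)*s >= 6*val || 3*val == 7)))) && ((!(2*s <= 0 || 2*c > val + 12)) ==> (((val > 0 ==> p >= 13) ==> ((2/3)*s <= 14 || s == 12)) && ((!(val > 0 ==> p >= 13)) ==> ((4/3)*s >= 2*c - 4 || c == 7))))
Answer: WP = ((2*s <= 0 || 2*c > val + 12) ==> ((2*c + s >= 1 ==> (val >= c + (1/3)*p + 6 || c == 0)) && ((!(2*c + s >= 1)) ==> ((1/3)*s >= 6*val || 3*val == 7)))) && ((!(2*s <= 0 || 2*c > val + 12)) ==> (((val > 0 ==> p >= 13) ==> ((2/3)*s <= 14 || s == 12)) && ((!(val > 0 ==> p >= 13)) ==> ((4/3)*s >= 2*c - 4 || c == 7))))


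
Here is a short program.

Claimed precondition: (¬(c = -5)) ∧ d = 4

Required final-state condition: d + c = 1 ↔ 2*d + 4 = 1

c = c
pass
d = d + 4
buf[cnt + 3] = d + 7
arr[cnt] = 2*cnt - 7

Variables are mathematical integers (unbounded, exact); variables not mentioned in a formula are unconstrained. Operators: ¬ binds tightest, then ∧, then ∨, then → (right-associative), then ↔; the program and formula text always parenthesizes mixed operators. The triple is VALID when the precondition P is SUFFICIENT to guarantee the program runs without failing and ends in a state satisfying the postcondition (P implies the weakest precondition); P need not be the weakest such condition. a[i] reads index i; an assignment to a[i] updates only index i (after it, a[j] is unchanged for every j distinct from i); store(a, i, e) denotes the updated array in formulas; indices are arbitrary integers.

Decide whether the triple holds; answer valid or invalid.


Working backward. After the program, the postcondition d + c = 1 ↔ 2*d + 4 = 1 must hold; in canonical form it is c + d = 1 ↔ 2*d = -3.
Before arr[cnt] := 2*cnt - 7: c + d = 1 ↔ 2*d = -3
Before buf[cnt + 3] := d + 7: c + d = 1 ↔ 2*d = -3
Before d := d + 4: c + d = -3 ↔ 2*d = -11
Before skip: c + d = -3 ↔ 2*d = -11
Before c := c: c + d = -3 ↔ 2*d = -11
The weakest precondition is c + d = -3 ↔ 2*d = -11.
Check whether (¬(c = -5)) ∧ d = 4 implies it.
Countermodel: at the initial state c = -7, d = 4, the precondition holds but the weakest precondition fails.
Answer: invalid


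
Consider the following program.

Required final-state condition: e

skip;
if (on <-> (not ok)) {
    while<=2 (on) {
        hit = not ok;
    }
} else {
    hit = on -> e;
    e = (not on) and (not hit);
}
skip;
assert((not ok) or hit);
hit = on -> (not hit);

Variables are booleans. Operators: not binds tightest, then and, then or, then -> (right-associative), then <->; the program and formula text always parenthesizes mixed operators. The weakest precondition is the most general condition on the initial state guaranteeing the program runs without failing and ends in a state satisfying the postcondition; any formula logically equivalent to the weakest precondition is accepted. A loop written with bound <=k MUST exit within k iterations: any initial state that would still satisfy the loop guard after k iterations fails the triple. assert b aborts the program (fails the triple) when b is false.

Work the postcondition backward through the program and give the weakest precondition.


Working backward. After the program, e must hold.
Before hit := on -> (not hit): e
Before assert (not ok) or hit: ((not ok) or hit) and e
Before skip: ((not ok) or hit) and e
Then branch requires (on -> ((on -> ((not on) and (not ok) and e)) and ((not on) -> ((not ok) and e)))) and ((not on) -> (((not ok) or hit) and e)); else branch requires ((not ok) or (on -> e)) and (not on) and (not (on -> e)).
Before the if: ((on <-> (not ok)) -> ((on -> ((on -> ((not on) and (not ok) and e)) and ((not on) -> ((not ok) and e)))) and ((not on) -> (((not ok) or hit) and e)))) and ((not (on <-> (not ok))) -> (((not ok) or (on -> e)) and (not on) and (not (on -> e))))
Before skip: ((on <-> (not ok)) -> ((on -> ((on -> ((not on) and (not ok) and e)) and ((not on) -> ((not ok) and e)))) and ((not on) -> (((not ok) or hit) and e)))) and ((not (on <-> (not ok))) -> (((not ok) or (on -> e)) and (not on) and (not (on -> e))))
Answer: WP = ((on <-> (not ok)) -> ((on -> ((on -> ((not on) and (not ok) and e)) and ((not on) -> ((not ok) and e)))) and ((not on) -> (((not ok) or hit) and e)))) and ((not (on <-> (not ok))) -> (((not ok) or (on -> e)) and (not on) and (not (on -> e))))


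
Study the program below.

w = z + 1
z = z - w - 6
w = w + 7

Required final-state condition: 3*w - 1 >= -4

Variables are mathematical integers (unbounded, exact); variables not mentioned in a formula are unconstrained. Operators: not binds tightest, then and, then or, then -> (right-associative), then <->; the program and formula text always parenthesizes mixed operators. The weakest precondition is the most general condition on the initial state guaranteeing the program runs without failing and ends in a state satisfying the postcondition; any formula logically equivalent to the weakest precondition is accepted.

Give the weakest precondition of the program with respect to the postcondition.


Working backward. After the program, the postcondition 3*w - 1 >= -4 must hold; in canonical form it is 3*w >= -3.
Before w := w + 7: 3*w >= -24
Before z := z - w - 6: 3*w >= -24
Before w := z + 1: 3*z >= -27
Answer: WP = 3*z >= -27


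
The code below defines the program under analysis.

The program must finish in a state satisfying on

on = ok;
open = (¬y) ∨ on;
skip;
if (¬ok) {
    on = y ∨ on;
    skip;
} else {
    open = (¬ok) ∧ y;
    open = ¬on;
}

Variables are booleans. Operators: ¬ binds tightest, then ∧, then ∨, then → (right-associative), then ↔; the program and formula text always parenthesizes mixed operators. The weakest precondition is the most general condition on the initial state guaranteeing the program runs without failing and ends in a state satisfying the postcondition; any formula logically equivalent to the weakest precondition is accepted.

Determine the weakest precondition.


Working backward. After the program, on must hold.
Then branch requires y ∨ on; else branch requires on.
Before the if: ((¬ok) → (y ∨ on)) ∧ (ok → on)
Before skip: ((¬ok) → (y ∨ on)) ∧ (ok → on)
Before open := (¬y) ∨ on: ((¬ok) → (y ∨ on)) ∧ (ok → on)
Before on := ok: (¬ok) → (y ∨ ok)
Answer: WP = (¬ok) → (y ∨ ok)


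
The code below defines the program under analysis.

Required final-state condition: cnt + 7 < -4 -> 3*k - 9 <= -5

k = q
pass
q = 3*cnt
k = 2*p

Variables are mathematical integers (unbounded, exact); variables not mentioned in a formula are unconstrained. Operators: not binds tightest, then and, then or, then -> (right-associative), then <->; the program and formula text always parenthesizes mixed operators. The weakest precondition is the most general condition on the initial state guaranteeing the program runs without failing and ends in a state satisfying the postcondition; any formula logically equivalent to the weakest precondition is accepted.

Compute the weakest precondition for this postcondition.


Working backward. After the program, the postcondition cnt + 7 < -4 -> 3*k - 9 <= -5 must hold; in canonical form it is cnt < -11 -> 3*k <= 4.
Before k := 2*p: cnt < -11 -> 6*p <= 4
Before q := 3*cnt: cnt < -11 -> 6*p <= 4
Before skip: cnt < -11 -> 6*p <= 4
Before k := q: cnt < -11 -> 6*p <= 4
Answer: WP = cnt < -11 -> 6*p <= 4


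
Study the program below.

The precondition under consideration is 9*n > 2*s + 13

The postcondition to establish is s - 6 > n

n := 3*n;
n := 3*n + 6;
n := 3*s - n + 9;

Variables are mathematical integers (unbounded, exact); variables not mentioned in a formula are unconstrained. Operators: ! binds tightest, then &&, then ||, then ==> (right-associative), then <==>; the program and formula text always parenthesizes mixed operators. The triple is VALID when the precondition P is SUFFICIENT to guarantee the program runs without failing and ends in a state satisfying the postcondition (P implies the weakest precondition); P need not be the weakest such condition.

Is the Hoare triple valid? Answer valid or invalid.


Working backward. After the program, the postcondition s - 6 > n must hold; in canonical form it is s > n + 6.
Before n := 3*s - n + 9: n > 2*s + 15
Before n := 3*n + 6: 3*n > 2*s + 9
Before n := 3*n: 9*n > 2*s + 9
The weakest precondition is 9*n > 2*s + 9.
Check whether 9*n > 2*s + 13 implies it.
Every state satisfying the precondition satisfies the weakest precondition: the implication holds.
Answer: valid


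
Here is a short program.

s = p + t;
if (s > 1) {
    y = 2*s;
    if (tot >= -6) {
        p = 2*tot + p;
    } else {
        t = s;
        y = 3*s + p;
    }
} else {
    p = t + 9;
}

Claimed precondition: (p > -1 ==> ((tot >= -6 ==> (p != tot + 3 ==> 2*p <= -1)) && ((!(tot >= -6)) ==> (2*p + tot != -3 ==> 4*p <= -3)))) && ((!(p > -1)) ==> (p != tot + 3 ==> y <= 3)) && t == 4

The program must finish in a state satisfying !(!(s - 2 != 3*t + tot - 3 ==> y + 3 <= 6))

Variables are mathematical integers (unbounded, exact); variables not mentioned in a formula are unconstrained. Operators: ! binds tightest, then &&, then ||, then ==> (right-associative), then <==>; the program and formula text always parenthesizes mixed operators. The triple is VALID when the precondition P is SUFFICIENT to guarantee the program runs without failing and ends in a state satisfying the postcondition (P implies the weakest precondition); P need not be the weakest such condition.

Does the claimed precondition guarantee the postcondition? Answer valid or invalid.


Working backward. After the program, the postcondition !(!(s - 2 != 3*t + tot - 3 ==> y + 3 <= 6)) must hold; in canonical form it is s != 3*t + tot - 1 ==> y <= 3.
Then branch requires (tot >= -6 ==> (s != 3*t + tot - 1 ==> 2*s <= 3)) && ((!(tot >= -6)) ==> (2*s + tot != 1 ==> p + 3*s <= 3)); else branch requires s != 3*t + tot - 1 ==> y <= 3.
Before the if: (s > 1 ==> ((tot >= -6 ==> (s != 3*t + tot - 1 ==> 2*s <= 3)) && ((!(tot >= -6)) ==> (2*s + tot != 1 ==> p + 3*s <= 3)))) && ((!(s > 1)) ==> (s != 3*t + tot - 1 ==> y <= 3))
Before s := p + t: (p + t > 1 ==> ((tot >= -6 ==> (p != 2*t + tot - 1 ==> 2*p + 2*t <= 3)) && ((!(tot >= -6)) ==> (2*p + 2*t + tot != 1 ==> 4*p + 3*t <= 3)))) && ((!(p + t > 1)) ==> (p != 2*t + tot - 1 ==> y <= 3))
The weakest precondition is (p + t > 1 ==> ((tot >= -6 ==> (p != 2*t + tot - 1 ==> 2*p + 2*t <= 3)) && ((!(tot >= -6)) ==> (2*p + 2*t + tot != 1 ==> 4*p + 3*t <= 3)))) && ((!(p + t > 1)) ==> (p != 2*t + tot - 1 ==> y <= 3)).
Check whether (p > -1 ==> ((tot >= -6 ==> (p != tot + 3 ==> 2*p <= -1)) && ((!(tot >= -6)) ==> (2*p + tot != -3 ==> 4*p <= -3)))) && ((!(p > -1)) ==> (p != tot + 3 ==> y <= 3)) && t == 4 implies it.
Countermodel: at the initial state p = -2, t = 4, tot = -6, y = 3, the precondition holds but the weakest precondition fails.
Answer: invalid


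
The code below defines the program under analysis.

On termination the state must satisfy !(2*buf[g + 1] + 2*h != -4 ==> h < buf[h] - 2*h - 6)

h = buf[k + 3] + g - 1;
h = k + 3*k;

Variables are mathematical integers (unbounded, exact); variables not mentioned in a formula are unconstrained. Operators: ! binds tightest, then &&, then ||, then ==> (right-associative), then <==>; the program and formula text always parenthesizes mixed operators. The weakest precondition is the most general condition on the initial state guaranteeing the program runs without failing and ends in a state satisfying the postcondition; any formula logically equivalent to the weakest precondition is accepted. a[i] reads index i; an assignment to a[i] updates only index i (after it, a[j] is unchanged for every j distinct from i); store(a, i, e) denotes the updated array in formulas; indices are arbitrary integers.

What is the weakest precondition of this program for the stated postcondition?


Working backward. After the program, the postcondition !(2*buf[g + 1] + 2*h != -4 ==> h < buf[h] - 2*h - 6) must hold; in canonical form it is !(2*buf[g + 1] + 2*h != -4 ==> 3*h < buf[h] - 6).
Before h := k + 3*k: !(2*buf[g + 1] + 8*k != -4 ==> 12*k < buf[4*k] - 6)
Before h := buf[k + 3] + g - 1: !(2*buf[g + 1] + 8*k != -4 ==> 12*k < buf[4*k] - 6)
Answer: WP = !(2*buf[g + 1] + 8*k != -4 ==> 12*k < buf[4*k] - 6)


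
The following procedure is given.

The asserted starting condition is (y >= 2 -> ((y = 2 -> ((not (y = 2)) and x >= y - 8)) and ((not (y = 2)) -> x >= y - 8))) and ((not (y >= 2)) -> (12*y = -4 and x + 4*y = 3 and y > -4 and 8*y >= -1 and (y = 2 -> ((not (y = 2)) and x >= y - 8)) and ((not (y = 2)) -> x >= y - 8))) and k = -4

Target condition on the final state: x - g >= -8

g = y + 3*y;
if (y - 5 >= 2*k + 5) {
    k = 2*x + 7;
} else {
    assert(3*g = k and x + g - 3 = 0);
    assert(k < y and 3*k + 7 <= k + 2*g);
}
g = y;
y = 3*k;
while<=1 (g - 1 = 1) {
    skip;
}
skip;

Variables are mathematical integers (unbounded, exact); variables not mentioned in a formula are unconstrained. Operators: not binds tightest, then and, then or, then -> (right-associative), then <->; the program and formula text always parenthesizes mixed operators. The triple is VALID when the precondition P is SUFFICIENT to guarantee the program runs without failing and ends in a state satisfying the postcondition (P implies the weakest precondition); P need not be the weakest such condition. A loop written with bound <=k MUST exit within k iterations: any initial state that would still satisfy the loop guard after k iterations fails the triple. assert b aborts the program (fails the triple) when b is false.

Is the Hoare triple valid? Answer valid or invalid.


Working backward. After the program, the postcondition x - g >= -8 must hold; in canonical form it is x >= g - 8.
Before skip: x >= g - 8
Before the loop (bound <=1), unroll the exhaustion recursion (WP_0 = exit-now case; WP_j = one more guarded iteration, up to j = 1):
  WP_0: (not (g = 2)) and x >= g - 8
  WP_1: (g = 2 -> ((not (g = 2)) and x >= g - 8)) and ((not (g = 2)) -> x >= g - 8)
So before the loop: (g = 2 -> ((not (g = 2)) and x >= g - 8)) and ((not (g = 2)) -> x >= g - 8)
Before y := 3*k: (g = 2 -> ((not (g = 2)) and x >= g - 8)) and ((not (g = 2)) -> x >= g - 8)
Before g := y: (y = 2 -> ((not (y = 2)) and x >= y - 8)) and ((not (y = 2)) -> x >= y - 8)
Then branch requires (y = 2 -> ((not (y = 2)) and x >= y - 8)) and ((not (y = 2)) -> x >= y - 8); else branch requires 3*g = k and g + x = 3 and k < y and 2*k <= 2*g - 7 and (y = 2 -> ((not (y = 2)) and x >= y - 8)) and ((not (y = 2)) -> x >= y - 8).
Before the if: (y >= 2*k + 10 -> ((y = 2 -> ((not (y = 2)) and x >= y - 8)) and ((not (y = 2)) -> x >= y - 8))) and ((not (y >= 2*k + 10)) -> (3*g = k and g + x = 3 and k < y and 2*k <= 2*g - 7 and (y = 2 -> ((not (y = 2)) and x >= y - 8)) and ((not (y = 2)) -> x >= y - 8)))
Before g := y + 3*y: (y >= 2*k + 10 -> ((y = 2 -> ((not (y = 2)) and x >= y - 8)) and ((not (y = 2)) -> x >= y - 8))) and ((not (y >= 2*k + 10)) -> (12*y = k and x + 4*y = 3 and k < y and 2*k <= 8*y - 7 and (y = 2 -> ((not (y = 2)) and x >= y - 8)) and ((not (y = 2)) -> x >= y - 8)))
The weakest precondition is (y >= 2*k + 10 -> ((y = 2 -> ((not (y = 2)) and x >= y - 8)) and ((not (y = 2)) -> x >= y - 8))) and ((not (y >= 2*k + 10)) -> (12*y = k and x + 4*y = 3 and k < y and 2*k <= 8*y - 7 and (y = 2 -> ((not (y = 2)) and x >= y - 8)) and ((not (y = 2)) -> x >= y - 8))).
Check whether (y >= 2 -> ((y = 2 -> ((not (y = 2)) and x >= y - 8)) and ((not (y = 2)) -> x >= y - 8))) and ((not (y >= 2)) -> (12*y = -4 and x + 4*y = 3 and y > -4 and 8*y >= -1 and (y = 2 -> ((not (y = 2)) and x >= y - 8)) and ((not (y = 2)) -> x >= y - 8))) and k = -4 implies it.
Every state satisfying the precondition satisfies the weakest precondition: the implication holds.
Answer: valid


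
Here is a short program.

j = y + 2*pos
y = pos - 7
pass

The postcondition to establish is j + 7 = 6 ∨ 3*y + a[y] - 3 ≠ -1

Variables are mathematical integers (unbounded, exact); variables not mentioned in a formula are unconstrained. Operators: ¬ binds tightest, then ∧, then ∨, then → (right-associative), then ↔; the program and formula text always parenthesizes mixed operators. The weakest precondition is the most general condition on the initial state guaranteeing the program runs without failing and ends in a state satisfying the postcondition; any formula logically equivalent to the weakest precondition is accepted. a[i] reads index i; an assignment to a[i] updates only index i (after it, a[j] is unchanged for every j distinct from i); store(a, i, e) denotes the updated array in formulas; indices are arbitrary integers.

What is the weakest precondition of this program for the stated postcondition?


Working backward. After the program, the postcondition j + 7 = 6 ∨ 3*y + a[y] - 3 ≠ -1 must hold; in canonical form it is j = -1 ∨ a[y] + 3*y ≠ 2.
Before skip: j = -1 ∨ a[y] + 3*y ≠ 2
Before y := pos - 7: j = -1 ∨ a[pos - 7] + 3*pos ≠ 23
Before j := y + 2*pos: 2*pos + y = -1 ∨ a[pos - 7] + 3*pos ≠ 23
Answer: WP = 2*pos + y = -1 ∨ a[pos - 7] + 3*pos ≠ 23
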